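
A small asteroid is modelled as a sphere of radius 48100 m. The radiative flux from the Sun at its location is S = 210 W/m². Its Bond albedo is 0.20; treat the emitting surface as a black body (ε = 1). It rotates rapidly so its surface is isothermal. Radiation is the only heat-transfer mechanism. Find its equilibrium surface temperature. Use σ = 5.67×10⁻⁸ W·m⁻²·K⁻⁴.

T ≈ 165 K

At equilibrium, absorbed power = emitted power.
Absorbing cross-section = πr² = 7.268×10⁹ m²; emitting surface = 4πr² = 2.907×10¹⁰ m² (ratio 4).
(1−a)S·A_cross = εσ·A_surf·T⁴  ⇒  T⁴ = (1−a)S/(4σ).
T⁴ = 0.800·210/(4·5.67×10⁻⁸) = 7.407×10⁸ K⁴.
T = (7.407×10⁸)^(1/4).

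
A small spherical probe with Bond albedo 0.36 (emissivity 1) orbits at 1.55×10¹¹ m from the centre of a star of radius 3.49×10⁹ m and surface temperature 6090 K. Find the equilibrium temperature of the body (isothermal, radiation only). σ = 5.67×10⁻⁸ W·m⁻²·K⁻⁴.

T ≈ 578 K

The star's surface emits σT_*⁴; at distance d the flux is S = σT_*⁴(R_*/d)².
S = 5.67×10⁻⁸·(6090)⁴·(3.49×10⁹/1.55×10¹¹)² = 39540 W/m².
For an isothermal sphere T⁴ = (1−a)S/(4σ) = 1.116×10¹¹ K⁴.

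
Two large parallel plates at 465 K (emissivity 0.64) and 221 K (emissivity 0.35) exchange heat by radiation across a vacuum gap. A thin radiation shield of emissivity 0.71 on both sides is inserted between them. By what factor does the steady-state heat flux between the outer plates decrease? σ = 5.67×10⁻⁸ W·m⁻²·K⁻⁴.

factor ≈ 1.53

Without shield: q₀ = σΔ(T⁴)/(1/ε₁+1/ε₂−1) with denominator 3.420.
With shield the two gaps are in series; the resistances add: (1/ε₁+1/ε_s−1)+(1/ε_s+1/ε₂−1) = 1.971+3.266 = 5.237.
Heat-flux ratio q₀/q = 5.237/3.420.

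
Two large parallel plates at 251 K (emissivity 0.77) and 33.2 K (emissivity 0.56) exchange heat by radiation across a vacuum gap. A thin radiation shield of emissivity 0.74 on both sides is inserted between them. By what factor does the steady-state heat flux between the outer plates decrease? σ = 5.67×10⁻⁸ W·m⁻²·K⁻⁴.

factor ≈ 1.82

Without shield: q₀ = σΔ(T⁴)/(1/ε₁+1/ε₂−1) with denominator 2.084.
With shield the two gaps are in series; the resistances add: (1/ε₁+1/ε_s−1)+(1/ε_s+1/ε₂−1) = 1.650+2.137 = 3.787.
Heat-flux ratio q₀/q = 3.787/2.084.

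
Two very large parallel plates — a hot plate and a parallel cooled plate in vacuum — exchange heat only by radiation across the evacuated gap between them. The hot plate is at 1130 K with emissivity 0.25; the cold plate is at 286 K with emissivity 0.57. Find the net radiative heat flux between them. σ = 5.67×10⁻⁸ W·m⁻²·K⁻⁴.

For two infinite grey parallel plates, q = σ(T₁⁴ − T₂⁴)/(1/ε₁ + 1/ε₂ − 1).
T₁⁴ − T₂⁴ = 1.630×10¹² − 6.691×10⁹ = 1.624×10¹² K⁴.
1/ε₁ + 1/ε₂ − 1 = 4.000 + 1.754 − 1 = 4.754.
q = 5.67×10⁻⁸ × 1.624×10¹² / 4.754.

q ≈ 19400 W/m²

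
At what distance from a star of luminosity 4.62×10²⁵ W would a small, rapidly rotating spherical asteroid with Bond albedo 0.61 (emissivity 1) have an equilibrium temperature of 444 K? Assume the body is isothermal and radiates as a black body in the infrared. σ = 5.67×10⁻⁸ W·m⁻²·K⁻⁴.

d ≈ 1.28×10¹⁰ m

For an isothermal black-emitting sphere, (1−a)S·πr² = σ·4πr²·T⁴ ⇒ S = 4σT⁴/(1−a).
S = 4·5.67×10⁻⁸·(444)⁴/0.390 = 22600 W/m².
Flux falls as S = L/(4πd²), so d = √(L/(4πS)) = √(4.62×10²⁵/(4π·22600)).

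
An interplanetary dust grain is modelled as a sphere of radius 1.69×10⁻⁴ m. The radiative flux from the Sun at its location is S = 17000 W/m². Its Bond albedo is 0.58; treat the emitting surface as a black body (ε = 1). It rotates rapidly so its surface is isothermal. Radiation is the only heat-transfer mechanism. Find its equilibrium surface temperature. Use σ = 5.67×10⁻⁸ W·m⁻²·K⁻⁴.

T ≈ 421 K

At equilibrium, absorbed power = emitted power.
Absorbing cross-section = πr² = 8.973×10⁻⁸ m²; emitting surface = 4πr² = 3.589×10⁻⁷ m² (ratio 4).
(1−a)S·A_cross = εσ·A_surf·T⁴  ⇒  T⁴ = (1−a)S/(4σ).
T⁴ = 0.420·17000/(4·5.67×10⁻⁸) = 3.148×10¹⁰ K⁴.
T = (3.148×10¹⁰)^(1/4).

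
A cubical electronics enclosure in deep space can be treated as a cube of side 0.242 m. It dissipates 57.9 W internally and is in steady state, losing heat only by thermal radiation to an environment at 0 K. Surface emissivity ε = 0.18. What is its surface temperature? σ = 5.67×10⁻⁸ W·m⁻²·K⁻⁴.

Steady state: internal power = radiated power, P = εσA T⁴.
Radiating area A = 6L² = 0.3514 m².
T⁴ = P/(εσA) = 57.9/(0.18·5.67×10⁻⁸·0.3514) = 1.615×10¹⁰ K⁴.
T = (1.615×10¹⁰)^(1/4).

T ≈ 356 K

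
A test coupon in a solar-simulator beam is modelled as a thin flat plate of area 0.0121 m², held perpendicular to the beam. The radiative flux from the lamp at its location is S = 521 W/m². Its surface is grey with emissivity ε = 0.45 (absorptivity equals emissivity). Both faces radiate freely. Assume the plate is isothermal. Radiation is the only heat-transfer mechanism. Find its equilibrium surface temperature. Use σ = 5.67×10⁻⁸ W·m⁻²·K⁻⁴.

At equilibrium, absorbed power = emitted power.
Absorbing cross-section = A = 0.01210 m²; emitting surface = 2A = 0.02420 m² (ratio 2).
εS·A_cross = εσ·A_surf·T⁴  ⇒  T⁴ = S/(2σ)   (ε cancels).
T⁴ = 521/(2·5.67×10⁻⁸) = 4.594×10⁹ K⁴.
T = (4.594×10⁹)^(1/4).

T ≈ 260 K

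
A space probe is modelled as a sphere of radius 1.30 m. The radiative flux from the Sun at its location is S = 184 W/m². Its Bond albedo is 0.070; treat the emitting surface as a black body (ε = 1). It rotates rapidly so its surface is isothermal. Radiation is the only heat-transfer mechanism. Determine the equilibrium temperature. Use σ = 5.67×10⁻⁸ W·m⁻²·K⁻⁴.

T ≈ 166 K

At equilibrium, absorbed power = emitted power.
Absorbing cross-section = πr² = 5.309 m²; emitting surface = 4πr² = 21.24 m² (ratio 4).
(1−a)S·A_cross = εσ·A_surf·T⁴  ⇒  T⁴ = (1−a)S/(4σ).
T⁴ = 0.930·184/(4·5.67×10⁻⁸) = 7.545×10⁸ K⁴.
T = (7.545×10⁸)^(1/4).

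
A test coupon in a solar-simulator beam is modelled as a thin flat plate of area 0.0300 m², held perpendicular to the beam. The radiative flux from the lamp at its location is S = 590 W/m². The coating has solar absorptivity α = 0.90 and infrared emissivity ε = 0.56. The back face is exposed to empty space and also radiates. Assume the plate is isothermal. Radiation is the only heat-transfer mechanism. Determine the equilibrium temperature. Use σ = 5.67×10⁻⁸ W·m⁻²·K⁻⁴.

At equilibrium, absorbed power = emitted power.
Absorbing cross-section = A = 0.03000 m²; emitting surface = 2A = 0.06000 m² (ratio 2).
αS·A_cross = εσ·A_surf·T⁴  ⇒  T⁴ = αS/(ε·2σ).
T⁴ = 0.900·590/(0.56·2·5.67×10⁻⁸) = 8.362×10⁹ K⁴.
T = (8.362×10⁹)^(1/4).

T ≈ 302 K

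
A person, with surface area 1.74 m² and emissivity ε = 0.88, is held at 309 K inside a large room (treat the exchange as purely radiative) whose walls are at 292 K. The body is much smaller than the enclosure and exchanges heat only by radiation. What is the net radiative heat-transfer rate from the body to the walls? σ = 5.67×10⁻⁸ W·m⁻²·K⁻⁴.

For a small grey body in a large enclosure: P_net = εσA(T_body⁴ − T_wall⁴).
A = 1.74 m²; T_body⁴ − T_wall⁴ = 9.117×10⁹ − 7.270×10⁹ = 1.847×10⁹ K⁴.
|P_net| = 0.88·5.67×10⁻⁸·1.740·1.847×10⁹.

P_net ≈ 160 W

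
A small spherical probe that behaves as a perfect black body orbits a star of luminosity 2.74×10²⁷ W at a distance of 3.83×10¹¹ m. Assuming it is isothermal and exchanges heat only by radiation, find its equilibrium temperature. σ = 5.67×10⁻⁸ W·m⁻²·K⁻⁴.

T ≈ 285 K

First find the stellar flux at distance d: S = L/(4πd²) = 2.74×10²⁷/(4π·(3.83×10¹¹)²) = 1486 W/m².
For an isothermal sphere, absorbed (1−a)S·πr² = emitted σ·4πr²·T⁴, so T⁴ = (1−a)S/(4σ).
T⁴ = 1.00·1486/(4·5.67×10⁻⁸) = 6.554×10⁹ K⁴.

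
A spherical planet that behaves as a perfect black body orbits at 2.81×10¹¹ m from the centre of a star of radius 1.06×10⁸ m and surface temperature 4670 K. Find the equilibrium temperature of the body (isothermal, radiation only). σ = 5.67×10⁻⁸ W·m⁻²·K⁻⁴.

The star's surface emits σT_*⁴; at distance d the flux is S = σT_*⁴(R_*/d)².
S = 5.67×10⁻⁸·(4670)⁴·(1.06×10⁸/2.81×10¹¹)² = 3.838 W/m².
For an isothermal sphere T⁴ = (1−a)S/(4σ) = 1.692×10⁷ K⁴.

T ≈ 64.1 K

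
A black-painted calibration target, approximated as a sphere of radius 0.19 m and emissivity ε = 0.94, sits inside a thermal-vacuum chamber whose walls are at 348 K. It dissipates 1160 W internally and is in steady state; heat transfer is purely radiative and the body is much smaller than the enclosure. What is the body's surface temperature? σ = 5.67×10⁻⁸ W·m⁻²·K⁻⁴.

T ≈ 500 K

For a small grey body in a large enclosure, net radiated power = εσA(T⁴ − T_w⁴).
Steady state: P = εσA(T⁴ − T_w⁴) with A = 4πr² = 0.4536 m².
T⁴ = P/(εσA) + T_w⁴ = 1160/(0.94·5.67×10⁻⁸·0.4536) + (348)⁴
    = 4.798×10¹⁰ + 1.467×10¹⁰ = 6.264×10¹⁰ K⁴.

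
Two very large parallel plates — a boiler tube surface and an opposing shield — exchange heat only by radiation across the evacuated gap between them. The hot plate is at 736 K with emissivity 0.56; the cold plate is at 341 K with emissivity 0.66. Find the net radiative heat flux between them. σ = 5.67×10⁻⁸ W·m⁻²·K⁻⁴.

For two infinite grey parallel plates, q = σ(T₁⁴ − T₂⁴)/(1/ε₁ + 1/ε₂ − 1).
T₁⁴ − T₂⁴ = 2.934×10¹¹ − 1.352×10¹⁰ = 2.799×10¹¹ K⁴.
1/ε₁ + 1/ε₂ − 1 = 1.786 + 1.515 − 1 = 2.301.
q = 5.67×10⁻⁸ × 2.799×10¹¹ / 2.301.

q ≈ 6900 W/m²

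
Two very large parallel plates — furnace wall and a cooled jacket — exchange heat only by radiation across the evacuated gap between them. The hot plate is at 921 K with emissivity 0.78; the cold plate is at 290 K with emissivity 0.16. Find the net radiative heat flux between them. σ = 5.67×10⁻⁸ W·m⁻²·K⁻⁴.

For two infinite grey parallel plates, q = σ(T₁⁴ − T₂⁴)/(1/ε₁ + 1/ε₂ − 1).
T₁⁴ − T₂⁴ = 7.195×10¹¹ − 7.073×10⁹ = 7.124×10¹¹ K⁴.
1/ε₁ + 1/ε₂ − 1 = 1.282 + 6.250 − 1 = 6.532.
q = 5.67×10⁻⁸ × 7.124×10¹¹ / 6.532.

q ≈ 6180 W/m²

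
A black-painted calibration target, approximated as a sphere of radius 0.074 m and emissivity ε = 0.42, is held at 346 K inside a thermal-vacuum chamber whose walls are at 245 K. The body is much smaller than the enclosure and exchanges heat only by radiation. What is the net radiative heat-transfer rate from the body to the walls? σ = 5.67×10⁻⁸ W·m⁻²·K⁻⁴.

P_net ≈ 17.6 W

For a small grey body in a large enclosure: P_net = εσA(T_body⁴ − T_wall⁴).
A = 4πr² = 0.06881 m²; T_body⁴ − T_wall⁴ = 1.433×10¹⁰ − 3.603×10⁹ = 1.073×10¹⁰ K⁴.
|P_net| = 0.42·5.67×10⁻⁸·0.06881·1.073×10¹⁰.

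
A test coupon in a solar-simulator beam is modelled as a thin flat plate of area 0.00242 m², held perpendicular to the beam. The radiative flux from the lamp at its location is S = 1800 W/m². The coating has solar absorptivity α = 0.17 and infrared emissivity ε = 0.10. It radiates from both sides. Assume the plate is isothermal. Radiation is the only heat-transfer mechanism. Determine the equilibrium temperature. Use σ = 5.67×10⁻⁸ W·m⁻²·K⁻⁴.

At equilibrium, absorbed power = emitted power.
Absorbing cross-section = A = 0.002420 m²; emitting surface = 2A = 0.004840 m² (ratio 2).
αS·A_cross = εσ·A_surf·T⁴  ⇒  T⁴ = αS/(ε·2σ).
T⁴ = 0.170·1800/(0.10·2·5.67×10⁻⁸) = 2.698×10¹⁰ K⁴.
T = (2.698×10¹⁰)^(1/4).

T ≈ 405 K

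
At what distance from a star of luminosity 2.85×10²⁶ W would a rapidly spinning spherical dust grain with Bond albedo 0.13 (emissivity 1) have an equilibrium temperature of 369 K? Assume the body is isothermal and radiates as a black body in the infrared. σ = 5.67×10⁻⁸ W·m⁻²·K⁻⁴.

For an isothermal black-emitting sphere, (1−a)S·πr² = σ·4πr²·T⁴ ⇒ S = 4σT⁴/(1−a).
S = 4·5.67×10⁻⁸·(369)⁴/0.870 = 4833 W/m².
Flux falls as S = L/(4πd²), so d = √(L/(4πS)) = √(2.85×10²⁶/(4π·4833)).

d ≈ 6.85×10¹⁰ m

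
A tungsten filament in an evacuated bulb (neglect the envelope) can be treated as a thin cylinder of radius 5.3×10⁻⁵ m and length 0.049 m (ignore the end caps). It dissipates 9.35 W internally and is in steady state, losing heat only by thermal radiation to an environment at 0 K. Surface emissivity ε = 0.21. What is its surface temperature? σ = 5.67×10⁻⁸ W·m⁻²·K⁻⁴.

Steady state: internal power = radiated power, P = εσA T⁴.
Radiating area A = 2πrL = 1.632×10⁻⁵ m².
T⁴ = P/(εσA) = 9.35/(0.21·5.67×10⁻⁸·1.632×10⁻⁵) = 4.812×10¹³ K⁴.
T = (4.812×10¹³)^(1/4).

T ≈ 2630 K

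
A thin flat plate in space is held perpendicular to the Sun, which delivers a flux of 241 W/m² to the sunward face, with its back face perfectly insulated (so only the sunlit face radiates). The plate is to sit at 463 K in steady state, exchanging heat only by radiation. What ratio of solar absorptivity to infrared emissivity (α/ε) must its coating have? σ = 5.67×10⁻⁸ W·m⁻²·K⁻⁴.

α/ε ≈ 10.8

Balance: αS·A = εσ·1A·T⁴ ⇒ α/ε = σT⁴/S.
α/ε = 5.67×10⁻⁸·(463)⁴/241 = 5.67×10⁻⁸·4.595×10¹⁰/241.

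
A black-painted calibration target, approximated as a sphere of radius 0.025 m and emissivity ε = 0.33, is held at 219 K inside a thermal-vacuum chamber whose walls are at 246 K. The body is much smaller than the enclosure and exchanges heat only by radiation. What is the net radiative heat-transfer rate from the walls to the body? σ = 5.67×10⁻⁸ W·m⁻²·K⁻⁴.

For a small grey body in a large enclosure: P_net = εσA(T_body⁴ − T_wall⁴).
A = 4πr² = 0.007854 m²; T_body⁴ − T_wall⁴ = 2.300×10⁹ − 3.662×10⁹ = -1.362×10⁹ K⁴.
|P_net| = 0.33·5.67×10⁻⁸·0.007854·1.362×10⁹.

P_net ≈ 0.200 W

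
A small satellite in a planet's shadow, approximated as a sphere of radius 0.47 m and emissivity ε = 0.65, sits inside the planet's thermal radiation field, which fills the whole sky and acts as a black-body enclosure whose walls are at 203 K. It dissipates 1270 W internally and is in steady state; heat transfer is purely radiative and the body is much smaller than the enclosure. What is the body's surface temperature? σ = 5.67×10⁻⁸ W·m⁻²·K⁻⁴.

For a small grey body in a large enclosure, net radiated power = εσA(T⁴ − T_w⁴).
Steady state: P = εσA(T⁴ − T_w⁴) with A = 4πr² = 2.776 m².
T⁴ = P/(εσA) + T_w⁴ = 1270/(0.65·5.67×10⁻⁸·2.776) + (203)⁴
    = 1.241×10¹⁰ + 1.698×10⁹ = 1.411×10¹⁰ K⁴.

T ≈ 345 K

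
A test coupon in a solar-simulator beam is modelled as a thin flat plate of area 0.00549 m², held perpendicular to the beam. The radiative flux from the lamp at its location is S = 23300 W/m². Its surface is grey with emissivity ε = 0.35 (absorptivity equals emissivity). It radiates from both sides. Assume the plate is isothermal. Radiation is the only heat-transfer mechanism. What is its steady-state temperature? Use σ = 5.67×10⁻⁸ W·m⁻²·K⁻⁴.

At equilibrium, absorbed power = emitted power.
Absorbing cross-section = A = 0.005490 m²; emitting surface = 2A = 0.01098 m² (ratio 2).
εS·A_cross = εσ·A_surf·T⁴  ⇒  T⁴ = S/(2σ)   (ε cancels).
T⁴ = 23300/(2·5.67×10⁻⁸) = 2.055×10¹¹ K⁴.
T = (2.055×10¹¹)^(1/4).

T ≈ 673 K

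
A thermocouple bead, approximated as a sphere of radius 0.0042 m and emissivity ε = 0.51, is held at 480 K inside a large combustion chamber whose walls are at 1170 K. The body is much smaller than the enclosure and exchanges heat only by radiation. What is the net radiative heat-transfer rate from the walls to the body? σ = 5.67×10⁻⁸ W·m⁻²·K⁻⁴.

P_net ≈ 11.7 W

For a small grey body in a large enclosure: P_net = εσA(T_body⁴ − T_wall⁴).
A = 4πr² = 2.217×10⁻⁴ m²; T_body⁴ − T_wall⁴ = 5.308×10¹⁰ − 1.874×10¹² = -1.821×10¹² K⁴.
|P_net| = 0.51·5.67×10⁻⁸·2.217×10⁻⁴·1.821×10¹².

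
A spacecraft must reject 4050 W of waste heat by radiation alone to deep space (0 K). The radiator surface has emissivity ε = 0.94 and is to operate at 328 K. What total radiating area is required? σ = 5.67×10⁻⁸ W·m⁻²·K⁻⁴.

A ≈ 6.57 m²

P = εσA T⁴ ⇒ A = P/(εσT⁴).
T⁴ = 1.157×10¹⁰ K⁴.
A = 4050/(0.94 × 5.67×10⁻⁸ × 1.157×10¹⁰).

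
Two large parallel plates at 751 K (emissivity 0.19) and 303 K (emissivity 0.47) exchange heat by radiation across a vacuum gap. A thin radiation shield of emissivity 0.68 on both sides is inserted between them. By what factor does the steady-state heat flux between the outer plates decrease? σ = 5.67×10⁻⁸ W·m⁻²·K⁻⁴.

factor ≈ 1.30

Without shield: q₀ = σΔ(T⁴)/(1/ε₁+1/ε₂−1) with denominator 6.391.
With shield the two gaps are in series; the resistances add: (1/ε₁+1/ε_s−1)+(1/ε_s+1/ε₂−1) = 5.734+2.598 = 8.332.
Heat-flux ratio q₀/q = 8.332/6.391.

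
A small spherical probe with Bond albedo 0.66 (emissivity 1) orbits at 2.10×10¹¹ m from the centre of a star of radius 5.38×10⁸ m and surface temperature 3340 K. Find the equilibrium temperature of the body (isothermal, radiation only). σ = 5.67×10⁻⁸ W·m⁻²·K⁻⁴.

The star's surface emits σT_*⁴; at distance d the flux is S = σT_*⁴(R_*/d)².
S = 5.67×10⁻⁸·(3340)⁴·(5.38×10⁸/2.10×10¹¹)² = 46.31 W/m².
For an isothermal sphere T⁴ = (1−a)S/(4σ) = 6.943×10⁷ K⁴.

T ≈ 91.3 K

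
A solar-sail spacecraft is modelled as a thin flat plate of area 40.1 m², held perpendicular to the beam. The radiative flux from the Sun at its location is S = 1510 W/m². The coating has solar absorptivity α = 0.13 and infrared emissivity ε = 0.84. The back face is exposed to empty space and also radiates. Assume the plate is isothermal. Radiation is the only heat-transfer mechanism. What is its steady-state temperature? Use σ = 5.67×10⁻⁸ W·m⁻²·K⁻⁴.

T ≈ 213 K

At equilibrium, absorbed power = emitted power.
Absorbing cross-section = A = 40.10 m²; emitting surface = 2A = 80.20 m² (ratio 2).
αS·A_cross = εσ·A_surf·T⁴  ⇒  T⁴ = αS/(ε·2σ).
T⁴ = 0.130·1510/(0.84·2·5.67×10⁻⁸) = 2.061×10⁹ K⁴.
T = (2.061×10⁹)^(1/4).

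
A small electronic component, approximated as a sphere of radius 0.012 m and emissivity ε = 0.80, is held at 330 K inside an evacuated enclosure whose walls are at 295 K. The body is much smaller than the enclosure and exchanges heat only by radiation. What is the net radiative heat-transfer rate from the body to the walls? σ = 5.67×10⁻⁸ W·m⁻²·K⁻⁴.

For a small grey body in a large enclosure: P_net = εσA(T_body⁴ − T_wall⁴).
A = 4πr² = 0.001810 m²; T_body⁴ − T_wall⁴ = 1.186×10¹⁰ − 7.573×10⁹ = 4.286×10⁹ K⁴.
|P_net| = 0.80·5.67×10⁻⁸·0.001810·4.286×10⁹.

P_net ≈ 0.352 W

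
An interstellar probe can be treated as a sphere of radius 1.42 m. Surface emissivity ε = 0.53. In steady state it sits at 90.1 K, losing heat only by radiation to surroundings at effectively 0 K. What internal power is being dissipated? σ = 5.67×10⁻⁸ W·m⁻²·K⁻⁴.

P ≈ 50.2 W

Steady state: P = εσA T⁴.
A = 4πr² = 25.34 m²; T⁴ = (90.1)⁴ = 6.590×10⁷ K⁴.
P = 0.53 × 5.67×10⁻⁸ × 25.34 × 6.590×10⁷.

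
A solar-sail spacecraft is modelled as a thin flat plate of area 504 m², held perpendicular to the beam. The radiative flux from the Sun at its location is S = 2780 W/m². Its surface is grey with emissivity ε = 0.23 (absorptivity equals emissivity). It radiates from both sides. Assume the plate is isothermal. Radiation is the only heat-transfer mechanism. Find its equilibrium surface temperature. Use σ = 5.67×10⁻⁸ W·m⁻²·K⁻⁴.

T ≈ 396 K

At equilibrium, absorbed power = emitted power.
Absorbing cross-section = A = 504.0 m²; emitting surface = 2A = 1008 m² (ratio 2).
εS·A_cross = εσ·A_surf·T⁴  ⇒  T⁴ = S/(2σ)   (ε cancels).
T⁴ = 2780/(2·5.67×10⁻⁸) = 2.451×10¹⁰ K⁴.
T = (2.451×10¹⁰)^(1/4).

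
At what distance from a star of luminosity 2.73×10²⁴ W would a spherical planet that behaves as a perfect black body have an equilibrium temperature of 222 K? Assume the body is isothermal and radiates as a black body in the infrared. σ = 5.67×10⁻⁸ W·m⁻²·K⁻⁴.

For an isothermal black-emitting sphere, (1−a)S·πr² = σ·4πr²·T⁴ ⇒ S = 4σT⁴/(1−a).
S = 4·5.67×10⁻⁸·(222)⁴/1.00 = 550.9 W/m².
Flux falls as S = L/(4πd²), so d = √(L/(4πS)) = √(2.73×10²⁴/(4π·550.9)).

d ≈ 1.99×10¹⁰ m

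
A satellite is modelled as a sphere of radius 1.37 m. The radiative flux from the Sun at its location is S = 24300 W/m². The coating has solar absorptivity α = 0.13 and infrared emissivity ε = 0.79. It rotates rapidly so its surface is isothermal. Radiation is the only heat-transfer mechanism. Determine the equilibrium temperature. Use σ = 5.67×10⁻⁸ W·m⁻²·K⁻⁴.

T ≈ 364 K

At equilibrium, absorbed power = emitted power.
Absorbing cross-section = πr² = 5.896 m²; emitting surface = 4πr² = 23.59 m² (ratio 4).
αS·A_cross = εσ·A_surf·T⁴  ⇒  T⁴ = αS/(ε·4σ).
T⁴ = 0.130·24300/(0.79·4·5.67×10⁻⁸) = 1.763×10¹⁰ K⁴.
T = (1.763×10¹⁰)^(1/4).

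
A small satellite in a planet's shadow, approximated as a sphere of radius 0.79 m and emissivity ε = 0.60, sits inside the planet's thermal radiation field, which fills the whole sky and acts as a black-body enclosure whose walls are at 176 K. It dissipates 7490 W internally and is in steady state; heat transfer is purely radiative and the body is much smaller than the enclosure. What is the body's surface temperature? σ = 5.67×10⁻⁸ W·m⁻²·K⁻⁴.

T ≈ 413 K

For a small grey body in a large enclosure, net radiated power = εσA(T⁴ − T_w⁴).
Steady state: P = εσA(T⁴ − T_w⁴) with A = 4πr² = 7.843 m².
T⁴ = P/(εσA) + T_w⁴ = 7490/(0.60·5.67×10⁻⁸·7.843) + (176)⁴
    = 2.807×10¹⁰ + 9.595×10⁸ = 2.903×10¹⁰ K⁴.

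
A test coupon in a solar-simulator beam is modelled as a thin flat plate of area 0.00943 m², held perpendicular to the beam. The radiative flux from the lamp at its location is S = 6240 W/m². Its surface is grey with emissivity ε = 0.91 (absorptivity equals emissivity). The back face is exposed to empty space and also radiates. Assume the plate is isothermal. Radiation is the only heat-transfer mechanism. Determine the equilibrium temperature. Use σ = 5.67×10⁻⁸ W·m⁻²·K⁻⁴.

T ≈ 484 K

At equilibrium, absorbed power = emitted power.
Absorbing cross-section = A = 0.009430 m²; emitting surface = 2A = 0.01886 m² (ratio 2).
εS·A_cross = εσ·A_surf·T⁴  ⇒  T⁴ = S/(2σ)   (ε cancels).
T⁴ = 6240/(2·5.67×10⁻⁸) = 5.503×10¹⁰ K⁴.
T = (5.503×10¹⁰)^(1/4).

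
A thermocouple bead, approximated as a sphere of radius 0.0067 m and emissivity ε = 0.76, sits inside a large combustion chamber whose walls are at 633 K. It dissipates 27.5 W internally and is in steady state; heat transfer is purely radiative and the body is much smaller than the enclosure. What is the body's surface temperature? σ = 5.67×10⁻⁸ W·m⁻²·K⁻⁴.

For a small grey body in a large enclosure, net radiated power = εσA(T⁴ − T_w⁴).
Steady state: P = εσA(T⁴ − T_w⁴) with A = 4πr² = 5.641×10⁻⁴ m².
T⁴ = P/(εσA) + T_w⁴ = 27.5/(0.76·5.67×10⁻⁸·5.641×10⁻⁴) + (633)⁴
    = 1.131×10¹² + 1.606×10¹¹ = 1.292×10¹² K⁴.

T ≈ 1070 K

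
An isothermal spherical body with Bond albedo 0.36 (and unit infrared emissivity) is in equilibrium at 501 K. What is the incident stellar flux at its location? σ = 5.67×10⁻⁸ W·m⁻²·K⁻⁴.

S ≈ 22300 W/m²

(1−a)S·πr² = σ·4πr²·T⁴ ⇒ S = 4σT⁴/(1−a).
S = 4·5.67×10⁻⁸·6.300×10¹⁰/0.640.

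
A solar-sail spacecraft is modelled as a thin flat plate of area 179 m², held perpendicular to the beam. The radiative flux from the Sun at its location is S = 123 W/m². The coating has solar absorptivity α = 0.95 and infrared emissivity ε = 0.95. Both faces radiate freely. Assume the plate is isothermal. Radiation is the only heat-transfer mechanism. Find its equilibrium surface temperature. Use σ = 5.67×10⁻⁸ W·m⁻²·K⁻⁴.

At equilibrium, absorbed power = emitted power.
Absorbing cross-section = A = 179.0 m²; emitting surface = 2A = 358.0 m² (ratio 2).
αS·A_cross = εσ·A_surf·T⁴  ⇒  T⁴ = αS/(ε·2σ).
T⁴ = 0.950·123/(0.95·2·5.67×10⁻⁸) = 1.085×10⁹ K⁴.
T = (1.085×10⁹)^(1/4).

T ≈ 181 K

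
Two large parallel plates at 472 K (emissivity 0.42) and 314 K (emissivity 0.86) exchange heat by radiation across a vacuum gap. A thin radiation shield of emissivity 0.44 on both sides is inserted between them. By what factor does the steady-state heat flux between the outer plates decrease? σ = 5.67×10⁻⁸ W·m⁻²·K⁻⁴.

Without shield: q₀ = σΔ(T⁴)/(1/ε₁+1/ε₂−1) with denominator 2.544.
With shield the two gaps are in series; the resistances add: (1/ε₁+1/ε_s−1)+(1/ε_s+1/ε₂−1) = 3.654+2.436 = 6.089.
Heat-flux ratio q₀/q = 6.089/2.544.

factor ≈ 2.39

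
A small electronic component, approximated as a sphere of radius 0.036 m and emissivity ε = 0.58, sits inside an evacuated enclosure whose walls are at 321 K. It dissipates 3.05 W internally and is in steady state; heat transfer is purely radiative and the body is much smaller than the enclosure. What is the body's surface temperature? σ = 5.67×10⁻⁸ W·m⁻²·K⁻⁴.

For a small grey body in a large enclosure, net radiated power = εσA(T⁴ − T_w⁴).
Steady state: P = εσA(T⁴ − T_w⁴) with A = 4πr² = 0.01629 m².
T⁴ = P/(εσA) + T_w⁴ = 3.05/(0.58·5.67×10⁻⁸·0.01629) + (321)⁴
    = 5.695×10⁹ + 1.062×10¹⁰ = 1.631×10¹⁰ K⁴.

T ≈ 357 K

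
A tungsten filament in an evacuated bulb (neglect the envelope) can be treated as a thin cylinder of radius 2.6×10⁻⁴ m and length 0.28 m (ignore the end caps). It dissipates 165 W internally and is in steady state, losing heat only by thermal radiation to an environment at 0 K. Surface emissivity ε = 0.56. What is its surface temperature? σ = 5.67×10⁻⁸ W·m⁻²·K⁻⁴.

Steady state: internal power = radiated power, P = εσA T⁴.
Radiating area A = 2πrL = 4.574×10⁻⁴ m².
T⁴ = P/(εσA) = 165/(0.56·5.67×10⁻⁸·4.574×10⁻⁴) = 1.136×10¹³ K⁴.
T = (1.136×10¹³)^(1/4).

T ≈ 1840 K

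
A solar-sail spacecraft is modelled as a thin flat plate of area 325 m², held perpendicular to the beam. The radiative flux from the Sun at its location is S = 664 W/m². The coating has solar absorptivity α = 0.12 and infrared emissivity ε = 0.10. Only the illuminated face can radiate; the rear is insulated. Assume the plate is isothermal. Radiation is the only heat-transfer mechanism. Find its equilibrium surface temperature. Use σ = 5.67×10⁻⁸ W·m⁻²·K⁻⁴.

At equilibrium, absorbed power = emitted power.
Absorbing cross-section = A = 325.0 m²; emitting surface = A = 325.0 m² (ratio 1).
αS·A_cross = εσ·A_surf·T⁴  ⇒  T⁴ = αS/(ε·1σ).
T⁴ = 0.120·664/(0.10·1·5.67×10⁻⁸) = 1.405×10¹⁰ K⁴.
T = (1.405×10¹⁰)^(1/4).

T ≈ 344 K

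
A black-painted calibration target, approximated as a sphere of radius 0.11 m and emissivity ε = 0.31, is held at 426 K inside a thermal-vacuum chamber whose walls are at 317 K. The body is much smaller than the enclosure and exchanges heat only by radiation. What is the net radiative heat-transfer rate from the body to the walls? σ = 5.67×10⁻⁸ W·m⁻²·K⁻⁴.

For a small grey body in a large enclosure: P_net = εσA(T_body⁴ − T_wall⁴).
A = 4πr² = 0.1521 m²; T_body⁴ − T_wall⁴ = 3.293×10¹⁰ − 1.010×10¹⁰ = 2.284×10¹⁰ K⁴.
|P_net| = 0.31·5.67×10⁻⁸·0.1521·2.284×10¹⁰.

P_net ≈ 61.0 W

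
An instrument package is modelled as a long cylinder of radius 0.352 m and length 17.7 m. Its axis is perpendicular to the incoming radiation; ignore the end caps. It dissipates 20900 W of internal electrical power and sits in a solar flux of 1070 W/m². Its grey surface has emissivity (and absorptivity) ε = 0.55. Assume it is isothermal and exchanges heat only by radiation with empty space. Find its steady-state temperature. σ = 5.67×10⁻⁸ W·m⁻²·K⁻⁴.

At steady state, absorbed solar power + internal power = radiated power.
Absorbed: α·S·A_cross = 0.55·1070·12.46 = 7333 W (cross-section 2rL).
Total input = 7333 + 20900 = 28230 W.
Radiated: εσ·A_surf·T⁴ with A_surf = 2πrL = 39.15 m².
T⁴ = 28230/(0.55·5.67×10⁻⁸·39.15) = 2.313×10¹⁰ K⁴.

T ≈ 390 K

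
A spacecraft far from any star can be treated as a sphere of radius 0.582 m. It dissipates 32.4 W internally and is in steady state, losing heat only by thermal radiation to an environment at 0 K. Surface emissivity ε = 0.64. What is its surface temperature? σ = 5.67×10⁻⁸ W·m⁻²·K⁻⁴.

T ≈ 120 K

Steady state: internal power = radiated power, P = εσA T⁴.
Radiating area A = 4πr² = 4.257 m².
T⁴ = P/(εσA) = 32.4/(0.64·5.67×10⁻⁸·4.257) = 2.098×10⁸ K⁴.
T = (2.098×10⁸)^(1/4).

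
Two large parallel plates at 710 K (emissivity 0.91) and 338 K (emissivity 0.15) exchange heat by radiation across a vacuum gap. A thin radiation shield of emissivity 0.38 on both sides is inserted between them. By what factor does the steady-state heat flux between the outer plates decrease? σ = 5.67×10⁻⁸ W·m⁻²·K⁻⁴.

factor ≈ 1.63

Without shield: q₀ = σΔ(T⁴)/(1/ε₁+1/ε₂−1) with denominator 6.766.
With shield the two gaps are in series; the resistances add: (1/ε₁+1/ε_s−1)+(1/ε_s+1/ε₂−1) = 2.730+8.298 = 11.03.
Heat-flux ratio q₀/q = 11.03/6.766.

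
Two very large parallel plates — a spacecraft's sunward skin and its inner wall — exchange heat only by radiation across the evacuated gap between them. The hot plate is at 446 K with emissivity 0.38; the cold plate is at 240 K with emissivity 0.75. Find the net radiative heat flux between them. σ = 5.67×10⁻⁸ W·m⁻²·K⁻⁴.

For two infinite grey parallel plates, q = σ(T₁⁴ − T₂⁴)/(1/ε₁ + 1/ε₂ − 1).
T₁⁴ − T₂⁴ = 3.957×10¹⁰ − 3.318×10⁹ = 3.625×10¹⁰ K⁴.
1/ε₁ + 1/ε₂ − 1 = 2.632 + 1.333 − 1 = 2.965.
q = 5.67×10⁻⁸ × 3.625×10¹⁰ / 2.965.

q ≈ 693 W/m²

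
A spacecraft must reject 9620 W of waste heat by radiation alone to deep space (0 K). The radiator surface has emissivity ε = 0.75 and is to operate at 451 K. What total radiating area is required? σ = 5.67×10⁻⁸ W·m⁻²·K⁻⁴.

A ≈ 5.47 m²

P = εσA T⁴ ⇒ A = P/(εσT⁴).
T⁴ = 4.137×10¹⁰ K⁴.
A = 9620/(0.75 × 5.67×10⁻⁸ × 4.137×10¹⁰).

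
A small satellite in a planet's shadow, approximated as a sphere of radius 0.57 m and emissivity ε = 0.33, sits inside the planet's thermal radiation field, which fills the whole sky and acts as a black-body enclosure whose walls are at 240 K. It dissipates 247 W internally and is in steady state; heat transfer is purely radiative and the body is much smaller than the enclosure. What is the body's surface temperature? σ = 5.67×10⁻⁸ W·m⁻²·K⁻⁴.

For a small grey body in a large enclosure, net radiated power = εσA(T⁴ − T_w⁴).
Steady state: P = εσA(T⁴ − T_w⁴) with A = 4πr² = 4.083 m².
T⁴ = P/(εσA) + T_w⁴ = 247/(0.33·5.67×10⁻⁸·4.083) + (240)⁴
    = 3.233×10⁹ + 3.318×10⁹ = 6.551×10⁹ K⁴.

T ≈ 284 K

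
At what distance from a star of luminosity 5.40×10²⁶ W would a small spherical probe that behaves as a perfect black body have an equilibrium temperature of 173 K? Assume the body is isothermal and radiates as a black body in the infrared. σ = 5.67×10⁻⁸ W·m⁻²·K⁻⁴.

d ≈ 4.60×10¹¹ m

For an isothermal black-emitting sphere, (1−a)S·πr² = σ·4πr²·T⁴ ⇒ S = 4σT⁴/(1−a).
S = 4·5.67×10⁻⁸·(173)⁴/1.00 = 203.2 W/m².
Flux falls as S = L/(4πd²), so d = √(L/(4πS)) = √(5.40×10²⁶/(4π·203.2)).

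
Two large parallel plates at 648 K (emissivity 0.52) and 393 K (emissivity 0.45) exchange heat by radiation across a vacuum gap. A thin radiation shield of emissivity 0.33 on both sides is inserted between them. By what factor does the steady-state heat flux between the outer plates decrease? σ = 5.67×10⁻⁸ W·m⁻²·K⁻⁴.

Without shield: q₀ = σΔ(T⁴)/(1/ε₁+1/ε₂−1) with denominator 3.145.
With shield the two gaps are in series; the resistances add: (1/ε₁+1/ε_s−1)+(1/ε_s+1/ε₂−1) = 3.953+4.253 = 8.206.
Heat-flux ratio q₀/q = 8.206/3.145.

factor ≈ 2.61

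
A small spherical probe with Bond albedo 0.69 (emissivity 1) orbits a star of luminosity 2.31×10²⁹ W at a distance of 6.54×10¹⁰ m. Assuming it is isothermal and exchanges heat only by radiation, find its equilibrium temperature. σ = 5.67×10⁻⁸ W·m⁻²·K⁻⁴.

First find the stellar flux at distance d: S = L/(4πd²) = 2.31×10²⁹/(4π·(6.54×10¹⁰)²) = 4.298×10⁶ W/m².
For an isothermal sphere, absorbed (1−a)S·πr² = emitted σ·4πr²·T⁴, so T⁴ = (1−a)S/(4σ).
T⁴ = 0.310·4.298×10⁶/(4·5.67×10⁻⁸) = 5.874×10¹² K⁴.

T ≈ 1560 K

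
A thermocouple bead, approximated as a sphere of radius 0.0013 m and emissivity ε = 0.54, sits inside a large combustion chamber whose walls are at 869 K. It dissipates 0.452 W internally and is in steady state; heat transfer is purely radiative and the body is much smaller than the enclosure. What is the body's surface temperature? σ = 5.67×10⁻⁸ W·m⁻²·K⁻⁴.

T ≈ 1060 K

For a small grey body in a large enclosure, net radiated power = εσA(T⁴ − T_w⁴).
Steady state: P = εσA(T⁴ − T_w⁴) with A = 4πr² = 2.124×10⁻⁵ m².
T⁴ = P/(εσA) + T_w⁴ = 0.452/(0.54·5.67×10⁻⁸·2.124×10⁻⁵) + (869)⁴
    = 6.951×10¹¹ + 5.703×10¹¹ = 1.265×10¹² K⁴.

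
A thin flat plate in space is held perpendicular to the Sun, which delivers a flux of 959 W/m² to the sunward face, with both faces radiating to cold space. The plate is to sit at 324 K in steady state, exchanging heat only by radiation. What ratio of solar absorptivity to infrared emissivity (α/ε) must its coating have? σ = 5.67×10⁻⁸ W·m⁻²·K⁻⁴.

Balance: αS·A = εσ·2A·T⁴ ⇒ α/ε = 2σT⁴/S.
α/ε = 2·5.67×10⁻⁸·(324)⁴/959 = 2·5.67×10⁻⁸·1.102×10¹⁰/959.

α/ε ≈ 1.30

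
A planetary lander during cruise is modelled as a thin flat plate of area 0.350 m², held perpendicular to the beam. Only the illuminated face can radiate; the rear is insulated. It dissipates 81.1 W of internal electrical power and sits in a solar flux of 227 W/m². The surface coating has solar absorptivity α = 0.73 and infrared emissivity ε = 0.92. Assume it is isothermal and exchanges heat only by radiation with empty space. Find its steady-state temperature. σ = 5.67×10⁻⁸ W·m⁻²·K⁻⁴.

T ≈ 295 K

At steady state, absorbed solar power + internal power = radiated power.
Absorbed: α·S·A_cross = 0.73·227·0.3500 = 58.00 W (cross-section A).
Total input = 58.00 + 81.1 = 139.1 W.
Radiated: εσ·A_surf·T⁴ with A_surf = A = 0.3500 m².
T⁴ = 139.1/(0.92·5.67×10⁻⁸·0.3500) = 7.619×10⁹ K⁴.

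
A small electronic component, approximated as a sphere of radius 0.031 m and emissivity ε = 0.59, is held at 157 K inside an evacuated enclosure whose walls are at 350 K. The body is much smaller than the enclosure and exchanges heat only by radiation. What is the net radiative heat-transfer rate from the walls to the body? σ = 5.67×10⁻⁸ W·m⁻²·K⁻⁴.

P_net ≈ 5.82 W

For a small grey body in a large enclosure: P_net = εσA(T_body⁴ − T_wall⁴).
A = 4πr² = 0.01208 m²; T_body⁴ − T_wall⁴ = 6.076×10⁸ − 1.501×10¹⁰ = -1.440×10¹⁰ K⁴.
|P_net| = 0.59·5.67×10⁻⁸·0.01208·1.440×10¹⁰.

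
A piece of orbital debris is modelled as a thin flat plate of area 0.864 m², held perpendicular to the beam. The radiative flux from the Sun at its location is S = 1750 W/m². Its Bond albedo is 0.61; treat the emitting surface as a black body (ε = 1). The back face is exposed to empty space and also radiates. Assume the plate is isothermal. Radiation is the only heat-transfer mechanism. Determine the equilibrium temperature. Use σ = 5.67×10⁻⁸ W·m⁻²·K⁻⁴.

At equilibrium, absorbed power = emitted power.
Absorbing cross-section = A = 0.8640 m²; emitting surface = 2A = 1.728 m² (ratio 2).
(1−a)S·A_cross = εσ·A_surf·T⁴  ⇒  T⁴ = (1−a)S/(2σ).
T⁴ = 0.390·1750/(2·5.67×10⁻⁸) = 6.019×10⁹ K⁴.
T = (6.019×10⁹)^(1/4).

T ≈ 279 K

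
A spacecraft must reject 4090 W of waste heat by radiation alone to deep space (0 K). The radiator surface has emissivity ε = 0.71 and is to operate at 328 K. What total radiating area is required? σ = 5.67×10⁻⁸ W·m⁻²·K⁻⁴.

P = εσA T⁴ ⇒ A = P/(εσT⁴).
T⁴ = 1.157×10¹⁰ K⁴.
A = 4090/(0.71 × 5.67×10⁻⁸ × 1.157×10¹⁰).

A ≈ 8.78 m²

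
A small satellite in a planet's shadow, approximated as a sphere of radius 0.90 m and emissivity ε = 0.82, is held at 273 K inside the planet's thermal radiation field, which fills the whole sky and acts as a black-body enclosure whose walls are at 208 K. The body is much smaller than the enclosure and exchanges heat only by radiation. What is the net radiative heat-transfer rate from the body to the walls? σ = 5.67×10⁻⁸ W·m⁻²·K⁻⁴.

For a small grey body in a large enclosure: P_net = εσA(T_body⁴ − T_wall⁴).
A = 4πr² = 10.18 m²; T_body⁴ − T_wall⁴ = 5.555×10⁹ − 1.872×10⁹ = 3.683×10⁹ K⁴.
|P_net| = 0.82·5.67×10⁻⁸·10.18·3.683×10⁹.

P_net ≈ 1740 W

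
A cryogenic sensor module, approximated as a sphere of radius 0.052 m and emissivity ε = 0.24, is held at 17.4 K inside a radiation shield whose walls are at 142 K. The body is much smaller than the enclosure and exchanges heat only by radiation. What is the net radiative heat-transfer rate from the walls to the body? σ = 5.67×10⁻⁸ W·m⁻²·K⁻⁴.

P_net ≈ 0.188 W

For a small grey body in a large enclosure: P_net = εσA(T_body⁴ − T_wall⁴).
A = 4πr² = 0.03398 m²; T_body⁴ − T_wall⁴ = 91660 − 4.066×10⁸ = -4.065×10⁸ K⁴.
|P_net| = 0.24·5.67×10⁻⁸·0.03398·4.065×10⁸.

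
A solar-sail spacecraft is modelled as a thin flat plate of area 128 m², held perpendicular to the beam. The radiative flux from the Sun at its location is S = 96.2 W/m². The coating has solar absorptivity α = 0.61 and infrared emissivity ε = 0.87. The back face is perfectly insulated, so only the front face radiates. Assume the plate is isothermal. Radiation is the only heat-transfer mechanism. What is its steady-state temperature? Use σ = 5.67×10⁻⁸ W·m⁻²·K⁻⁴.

T ≈ 186 K

At equilibrium, absorbed power = emitted power.
Absorbing cross-section = A = 128.0 m²; emitting surface = A = 128.0 m² (ratio 1).
αS·A_cross = εσ·A_surf·T⁴  ⇒  T⁴ = αS/(ε·1σ).
T⁴ = 0.610·96.2/(0.87·1·5.67×10⁻⁸) = 1.190×10⁹ K⁴.
T = (1.190×10⁹)^(1/4).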